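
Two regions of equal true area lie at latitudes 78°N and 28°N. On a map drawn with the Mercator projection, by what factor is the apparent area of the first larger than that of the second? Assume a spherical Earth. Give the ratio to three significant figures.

18.0

On Mercator, area is exaggerated by sec²φ = 1/cos²φ.
At 78°: sec²(78°) = 1/0.2079² = 23.13.
At 28°: sec²(28°) = 1/0.8829² = 1.283.
Ratio = 23.13/1.283 = cos²(28°)/cos²(78°) ≈ 18.0.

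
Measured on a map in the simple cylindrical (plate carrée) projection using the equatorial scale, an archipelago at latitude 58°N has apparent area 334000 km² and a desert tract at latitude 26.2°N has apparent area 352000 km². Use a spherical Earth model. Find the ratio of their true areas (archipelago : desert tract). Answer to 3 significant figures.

0.560

Plate carrée has h = 1 and k = sec φ, giving areal scale sec φ; true area = (apparent area) · cos φ.
True area of archipelago: 334000 × cos(58°) = 334000 × 0.5299 = 177000 km².
True area of desert tract: 352000 × cos(26.2°) = 352000 × 0.8973 = 315800 km².
Ratio = 177000 / 315800 ≈ 0.560.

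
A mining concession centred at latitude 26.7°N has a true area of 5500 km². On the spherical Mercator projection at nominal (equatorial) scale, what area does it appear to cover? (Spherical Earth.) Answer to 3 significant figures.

6890 km²

The Mercator projection is conformal; its linear scale factor is the same in every direction and equals sec φ = 1/cos φ.
Areal scale = k² = sec²φ = 1/cos²(26.7°) = 1/0.8934² = 1.253.
Apparent area = 5500 × 1.253 ≈ 6890 km².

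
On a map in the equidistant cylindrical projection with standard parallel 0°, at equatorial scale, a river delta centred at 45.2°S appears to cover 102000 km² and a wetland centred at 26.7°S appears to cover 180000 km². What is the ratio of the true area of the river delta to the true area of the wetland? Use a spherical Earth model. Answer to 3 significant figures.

On the plate carrée, areal scale = h·k = 1 × sec φ, so true area = apparent × cos φ.
True area of river delta: 102000 × cos(45.2°) = 102000 × 0.7046 = 71870 km².
True area of wetland: 180000 × cos(26.7°) = 180000 × 0.8934 = 160800 km².
Ratio = 71870 / 160800 ≈ 0.447.

0.447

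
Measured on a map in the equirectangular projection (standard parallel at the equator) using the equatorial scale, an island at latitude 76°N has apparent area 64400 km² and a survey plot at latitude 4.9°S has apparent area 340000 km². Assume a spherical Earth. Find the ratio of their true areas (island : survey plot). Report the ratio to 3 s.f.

0.0460

On the plate carrée, areal scale = h·k = 1 × sec φ, so true area = apparent × cos φ.
True area of island: 64400 × cos(76°) = 64400 × 0.2419 = 15580 km².
True area of survey plot: 340000 × cos(4.9°) = 340000 × 0.9963 = 338800 km².
Ratio = 15580 / 338800 ≈ 0.0460.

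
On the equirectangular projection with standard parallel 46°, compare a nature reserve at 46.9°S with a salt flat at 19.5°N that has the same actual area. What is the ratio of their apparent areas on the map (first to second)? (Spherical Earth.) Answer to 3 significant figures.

1.38

The equidistant cylindrical projection with φ₀ = 46° has h = 1 (meridians true) and k = cos φ₀ / cos φ along parallels.
Areal scale at 46.9°: h·k = 1.000 × 1.017 = 1.017.
Areal scale at 19.5°: h·k = 1.000 × 0.7369 = 0.7369.
Ratio = 1.017/0.7369 ≈ 1.38.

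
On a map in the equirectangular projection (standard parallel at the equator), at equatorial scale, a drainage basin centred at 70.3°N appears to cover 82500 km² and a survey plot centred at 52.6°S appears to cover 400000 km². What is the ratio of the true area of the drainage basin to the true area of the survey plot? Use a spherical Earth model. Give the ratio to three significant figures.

0.114

Plate carrée has h = 1 and k = sec φ, giving areal scale sec φ; true area = (apparent area) · cos φ.
True area of drainage basin: 82500 × cos(70.3°) = 82500 × 0.3371 = 27810 km².
True area of survey plot: 400000 × cos(52.6°) = 400000 × 0.6074 = 243000 km².
Ratio = 27810 / 243000 ≈ 0.114.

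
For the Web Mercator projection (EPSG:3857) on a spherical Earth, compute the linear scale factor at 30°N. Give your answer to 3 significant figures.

1.15

For Mercator, h = k = sec φ (a conformal cylindrical projection has a single point scale, 1/cos φ).
k = 1/cos 30° = 1/0.8660 = 1.155.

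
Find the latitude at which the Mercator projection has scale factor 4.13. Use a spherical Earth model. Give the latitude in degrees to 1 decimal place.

76.0°

Mercator scale is k = sec φ = 1/cos φ.
1/cos φ = 4.13  ⇒  cos φ = 0.2421  ⇒  φ = arccos(0.2421) ≈ 76.0°.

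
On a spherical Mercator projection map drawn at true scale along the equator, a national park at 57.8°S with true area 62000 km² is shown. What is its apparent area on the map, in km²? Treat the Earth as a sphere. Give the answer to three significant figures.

218000 km²

Mercator is conformal, so the point scale is isotropic: h = k = sec φ = 1/cos φ.
Areal scale = k² = sec²φ = 1/cos²(57.8°) = 1/0.5329² = 3.522.
Apparent area = 62000 × 3.522 ≈ 218000 km².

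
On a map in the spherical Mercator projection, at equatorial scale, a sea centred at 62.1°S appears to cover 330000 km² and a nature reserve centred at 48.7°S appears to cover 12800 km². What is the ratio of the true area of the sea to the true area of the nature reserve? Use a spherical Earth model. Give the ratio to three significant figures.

13.0

On Mercator the areal scale is sec²φ, so true area = apparent × cos²φ.
True area of sea: 330000 × cos²(62.1°) = 330000 × 0.2190 = 72260 km².
True area of nature reserve: 12800 × cos²(48.7°) = 12800 × 0.4356 = 5576 km².
Ratio = 72260 / 5576 ≈ 13.0.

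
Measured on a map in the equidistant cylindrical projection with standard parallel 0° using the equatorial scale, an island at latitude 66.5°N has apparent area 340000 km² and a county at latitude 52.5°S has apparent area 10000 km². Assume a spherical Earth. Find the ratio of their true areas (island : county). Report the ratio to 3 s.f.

22.3

On the plate carrée, areal scale = h·k = 1 × sec φ, so true area = apparent × cos φ.
True area of island: 340000 × cos(66.5°) = 340000 × 0.3987 = 135600 km².
True area of county: 10000 × cos(52.5°) = 10000 × 0.6088 = 6088 km².
Ratio = 135600 / 6088 ≈ 22.3.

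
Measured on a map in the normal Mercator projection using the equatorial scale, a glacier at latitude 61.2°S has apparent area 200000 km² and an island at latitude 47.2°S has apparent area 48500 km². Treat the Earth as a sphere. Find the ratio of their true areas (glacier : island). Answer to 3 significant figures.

On Mercator the areal scale is sec²φ, so true area = apparent × cos²φ.
True area of glacier: 200000 × cos²(61.2°) = 200000 × 0.2321 = 46420 km².
True area of island: 48500 × cos²(47.2°) = 48500 × 0.4616 = 22390 km².
Ratio = 46420 / 22390 ≈ 2.07.

2.07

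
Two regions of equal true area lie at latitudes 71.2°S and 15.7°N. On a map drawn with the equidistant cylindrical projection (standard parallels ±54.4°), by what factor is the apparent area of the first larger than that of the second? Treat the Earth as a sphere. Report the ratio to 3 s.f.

The equidistant cylindrical projection with φ₀ = 54.4° has h = 1 (meridians true) and k = cos φ₀ / cos φ along parallels.
Areal scale at 71.2°: h·k = 1.000 × 1.806 = 1.806.
Areal scale at 15.7°: h·k = 1.000 × 0.6047 = 0.6047.
Ratio = 1.806/0.6047 ≈ 2.99.

2.99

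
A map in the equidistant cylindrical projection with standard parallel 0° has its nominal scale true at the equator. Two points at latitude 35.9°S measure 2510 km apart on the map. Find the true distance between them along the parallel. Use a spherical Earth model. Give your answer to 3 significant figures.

In the plate carrée (x = Rλ, y = Rφ), meridians are true-scale (h = 1) and parallels are stretched by k = sec φ.
Along the parallel at 35.9°, map distances are exaggerated by k = sec 35.9° = 1.235.
True distance = 2510 / 1.235 = 2510 × cos 35.9° ≈ 2030 km.

2030 km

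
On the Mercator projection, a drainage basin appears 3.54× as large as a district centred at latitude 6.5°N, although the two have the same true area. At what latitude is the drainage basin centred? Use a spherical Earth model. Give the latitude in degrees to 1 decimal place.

58.1°

On Mercator, (apparent₁)/(apparent₂) = sec²φ₁ / sec²φ₂ when true areas are equal.
cos²φ₂ / cos²φ₁ = 3.54  ⇒  cos φ₁ = cos 6.5° / √3.54 = 0.9936/1.881 = 0.5281.
φ₁ = arccos(0.5281) ≈ 58.1°.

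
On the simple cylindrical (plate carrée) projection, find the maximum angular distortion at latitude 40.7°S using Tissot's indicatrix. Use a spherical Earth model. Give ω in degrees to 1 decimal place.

Plate carrée maps x = Rλ, y = Rφ. The meridian scale is h = 1 and the parallel scale is k = 1/cos φ = sec φ.
At 40.7°: h = 1.000, k = 1.319; principal scales a = 1.319, b = 1.000.
sin(ω/2) = (a − b)/(a + b) = 0.3190/2.319 = 0.1376, so ω = 2 arcsin(0.1376) ≈ 15.8°.

15.8°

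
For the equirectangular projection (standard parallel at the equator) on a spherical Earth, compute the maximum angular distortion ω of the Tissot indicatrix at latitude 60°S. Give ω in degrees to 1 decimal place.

In the plate carrée (x = Rλ, y = Rφ), meridians are true-scale (h = 1) and parallels are stretched by k = sec φ.
At 60°: h = 1.000, k = 2.000; principal scales a = 2.000, b = 1.000.
sin(ω/2) = (a − b)/(a + b) = 1.0000/3.000 = 0.3333, so ω = 2 arcsin(0.3333) ≈ 38.9°.

38.9°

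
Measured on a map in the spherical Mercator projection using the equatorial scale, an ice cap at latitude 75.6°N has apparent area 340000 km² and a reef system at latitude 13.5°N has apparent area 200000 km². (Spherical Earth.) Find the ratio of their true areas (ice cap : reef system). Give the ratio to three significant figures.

Since Mercator area scale is 1/cos²φ, the true area equals the apparent area multiplied by cos²φ.
True area of ice cap: 340000 × cos²(75.6°) = 340000 × 0.06185 = 21030 km².
True area of reef system: 200000 × cos²(13.5°) = 200000 × 0.9455 = 189100 km².
Ratio = 21030 / 189100 ≈ 0.111.

0.111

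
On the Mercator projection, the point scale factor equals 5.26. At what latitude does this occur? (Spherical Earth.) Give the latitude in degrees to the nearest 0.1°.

Mercator scale is k = sec φ = 1/cos φ.
1/cos φ = 5.26  ⇒  cos φ = 0.1901  ⇒  φ = arccos(0.1901) ≈ 79.0°.

79.0°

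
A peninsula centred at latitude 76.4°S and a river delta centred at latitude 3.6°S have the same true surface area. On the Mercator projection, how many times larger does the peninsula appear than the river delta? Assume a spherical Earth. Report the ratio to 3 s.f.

18.0

Mercator is conformal with k = sec φ, so areal scale = k² = sec²φ.
At 76.4°: sec²(76.4°) = 1/0.2351² = 18.09.
At 3.6°: sec²(3.6°) = 1/0.9980² = 1.004.
Ratio = 18.09/1.004 = cos²(3.6°)/cos²(76.4°) ≈ 18.0.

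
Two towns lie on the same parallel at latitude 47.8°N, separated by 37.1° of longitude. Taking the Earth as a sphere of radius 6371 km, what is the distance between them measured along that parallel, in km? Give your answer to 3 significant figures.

Arc length along a parallel = R cos φ · Δλ (with Δλ in radians).
= 6371 × cos 47.8° × (37.1° × π/180) = 6371 × 0.6717 × 0.6475 ≈ 2770 km.

2770 km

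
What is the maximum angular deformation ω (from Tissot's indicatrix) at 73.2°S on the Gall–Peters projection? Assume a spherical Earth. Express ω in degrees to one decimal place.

Gall–Peters is a cylindrical equal-area projection with standard parallels at ±45°. A cylindrical equal-area projection with standard parallel φ₀ has meridian scale h = cos φ / cos φ₀ and parallel scale k = cos φ₀ / cos φ (so areas are preserved, h·k = 1).
At 73.2°: h = 0.4088, k = 2.446; principal scales a = 2.446, b = 0.4088.
sin(ω/2) = (a − b)/(a + b) = 2.038/2.855 = 0.7137, so ω = 2 arcsin(0.7137) ≈ 91.1°.

91.1°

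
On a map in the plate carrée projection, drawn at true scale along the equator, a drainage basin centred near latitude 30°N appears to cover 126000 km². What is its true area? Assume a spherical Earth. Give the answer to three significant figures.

In the plate carrée (x = Rλ, y = Rφ), meridians are true-scale (h = 1) and parallels are stretched by k = sec φ.
Areal scale = h·k = 1 × sec φ; at 30°, h = 1.000, k = 1.155, so h·k = 1.155.
True area = apparent / (areal scale) = 126000 / 1.155 ≈ 109000 km².

109000 km²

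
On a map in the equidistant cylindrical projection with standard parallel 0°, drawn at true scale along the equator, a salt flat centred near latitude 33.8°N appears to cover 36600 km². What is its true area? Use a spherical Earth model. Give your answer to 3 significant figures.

In the plate carrée (x = Rλ, y = Rφ), meridians are true-scale (h = 1) and parallels are stretched by k = sec φ.
Areal scale = h·k = 1 × sec φ; at 33.8°, h = 1.000, k = 1.203, so h·k = 1.203.
True area = apparent / (areal scale) = 36600 / 1.203 ≈ 30400 km².

30400 km²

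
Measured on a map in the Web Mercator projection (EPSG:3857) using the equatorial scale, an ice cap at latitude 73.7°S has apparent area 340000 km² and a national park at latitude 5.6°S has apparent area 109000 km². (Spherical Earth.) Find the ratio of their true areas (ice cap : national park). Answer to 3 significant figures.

Mercator's areal exaggeration is sec²φ; hence true area = (apparent area) · cos²φ.
True area of ice cap: 340000 × cos²(73.7°) = 340000 × 0.07877 = 26780 km².
True area of national park: 109000 × cos²(5.6°) = 109000 × 0.9905 = 108000 km².
Ratio = 26780 / 108000 ≈ 0.248.

0.248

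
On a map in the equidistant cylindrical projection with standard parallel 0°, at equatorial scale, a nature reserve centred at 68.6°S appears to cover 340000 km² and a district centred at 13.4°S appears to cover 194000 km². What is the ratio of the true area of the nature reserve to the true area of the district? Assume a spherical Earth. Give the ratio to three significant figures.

On the plate carrée, areal scale = h·k = 1 × sec φ, so true area = apparent × cos φ.
True area of nature reserve: 340000 × cos(68.6°) = 340000 × 0.3649 = 124100 km².
True area of district: 194000 × cos(13.4°) = 194000 × 0.9728 = 188700 km².
Ratio = 124100 / 188700 ≈ 0.657.

0.657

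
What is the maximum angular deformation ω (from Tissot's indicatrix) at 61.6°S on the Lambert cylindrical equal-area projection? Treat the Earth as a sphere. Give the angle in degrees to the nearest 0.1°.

78.3°

The Lambert cylindrical equal-area projection is the cylindrical equal-area projection with its standard parallel at the equator (φ₀ = 0). For cylindrical equal-area with standard parallel φ₀, h = cos φ / cos φ₀ and k = cos φ₀ / cos φ, so h·k = 1.
At 61.6°: h = 0.4756, k = 2.103; principal scales a = 2.103, b = 0.4756.
sin(ω/2) = (a − b)/(a + b) = 1.627/2.578 = 0.6310, so ω = 2 arcsin(0.6310) ≈ 78.3°.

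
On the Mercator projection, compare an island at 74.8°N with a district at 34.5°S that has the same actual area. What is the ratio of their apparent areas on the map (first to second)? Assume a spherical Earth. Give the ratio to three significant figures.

Mercator is conformal with k = sec φ, so areal scale = k² = sec²φ.
At 74.8°: sec²(74.8°) = 1/0.2622² = 14.55.
At 34.5°: sec²(34.5°) = 1/0.8241² = 1.472.
Ratio = 14.55/1.472 = cos²(34.5°)/cos²(74.8°) ≈ 9.88.

9.88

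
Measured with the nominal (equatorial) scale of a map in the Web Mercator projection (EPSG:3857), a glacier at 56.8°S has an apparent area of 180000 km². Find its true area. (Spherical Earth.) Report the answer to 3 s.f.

54000 km²

Mercator is conformal, so the point scale is isotropic: h = k = sec φ = 1/cos φ.
Areal scale = k² = sec²φ = 1/cos²(56.8°) = 1/0.5476² = 3.335.
True area = apparent / (areal scale) = 180000 / 3.335 ≈ 54000 km².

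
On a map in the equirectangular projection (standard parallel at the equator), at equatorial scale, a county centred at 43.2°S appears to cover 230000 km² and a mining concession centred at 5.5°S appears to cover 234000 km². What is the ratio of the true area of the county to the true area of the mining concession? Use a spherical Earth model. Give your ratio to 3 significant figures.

0.720

Plate carrée has h = 1 and k = sec φ, giving areal scale sec φ; true area = (apparent area) · cos φ.
True area of county: 230000 × cos(43.2°) = 230000 × 0.7290 = 167700 km².
True area of mining concession: 234000 × cos(5.5°) = 234000 × 0.9954 = 232900 km².
Ratio = 167700 / 232900 ≈ 0.720.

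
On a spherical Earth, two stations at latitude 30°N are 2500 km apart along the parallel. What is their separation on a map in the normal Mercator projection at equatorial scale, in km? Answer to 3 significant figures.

2890 km

Mercator is conformal, so the point scale is isotropic: h = k = sec φ = 1/cos φ.
Along the parallel, k = sec 30° = 1/0.8660 = 1.155.
Map distance = 2500 × 1.155 ≈ 2890 km.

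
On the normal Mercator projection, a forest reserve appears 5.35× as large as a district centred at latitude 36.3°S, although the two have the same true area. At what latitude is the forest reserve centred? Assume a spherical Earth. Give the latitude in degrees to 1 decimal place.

On Mercator, (apparent₁)/(apparent₂) = sec²φ₁ / sec²φ₂ when true areas are equal.
cos²φ₂ / cos²φ₁ = 5.35  ⇒  cos φ₁ = cos 36.3° / √5.35 = 0.8059/2.313 = 0.3484.
φ₁ = arccos(0.3484) ≈ 69.6°.

69.6°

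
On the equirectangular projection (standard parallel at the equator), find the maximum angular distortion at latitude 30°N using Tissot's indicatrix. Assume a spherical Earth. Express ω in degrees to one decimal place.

8.2°

For the equirectangular projection with φ₀ = 0 (plate carrée), h = 1 along meridians and k = sec φ along parallels.
At 30°: h = 1.000, k = 1.155; principal scales a = 1.155, b = 1.000.
sin(ω/2) = (a − b)/(a + b) = 0.1547/2.155 = 0.07180, so ω = 2 arcsin(0.07180) ≈ 8.2°.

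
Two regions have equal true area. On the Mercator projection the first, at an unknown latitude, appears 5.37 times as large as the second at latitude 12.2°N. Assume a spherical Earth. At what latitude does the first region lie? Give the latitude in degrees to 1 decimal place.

On Mercator, (apparent₁)/(apparent₂) = sec²φ₁ / sec²φ₂ when true areas are equal.
cos²φ₂ / cos²φ₁ = 5.37  ⇒  cos φ₁ = cos 12.2° / √5.37 = 0.9774/2.317 = 0.4218.
φ₁ = arccos(0.4218) ≈ 65.1°.

65.1°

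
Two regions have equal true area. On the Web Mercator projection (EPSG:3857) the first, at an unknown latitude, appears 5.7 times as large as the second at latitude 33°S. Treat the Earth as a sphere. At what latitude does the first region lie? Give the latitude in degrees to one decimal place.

69.4°

For equal true areas on Mercator, apparent areas scale as sec²φ, so the ratio is cos²φ₂ / cos²φ₁.
cos²φ₂ / cos²φ₁ = 5.7  ⇒  cos φ₁ = cos 33° / √5.7 = 0.8387/2.387 = 0.3513.
φ₁ = arccos(0.3513) ≈ 69.4°.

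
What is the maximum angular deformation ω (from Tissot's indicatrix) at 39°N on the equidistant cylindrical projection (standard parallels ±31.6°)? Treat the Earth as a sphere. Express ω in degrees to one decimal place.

5.2°

In the equirectangular projection with standard parallel φ₀ = 31.6° (x = Rλ cos φ₀, y = Rφ), meridians are true-scale (h = 1) and the parallel scale is k = cos φ₀ / cos φ.
At 39°: h = 1.000, k = 1.096; principal scales a = 1.096, b = 1.000.
sin(ω/2) = (a − b)/(a + b) = 0.09597/2.096 = 0.04579, so ω = 2 arcsin(0.04579) ≈ 5.2°.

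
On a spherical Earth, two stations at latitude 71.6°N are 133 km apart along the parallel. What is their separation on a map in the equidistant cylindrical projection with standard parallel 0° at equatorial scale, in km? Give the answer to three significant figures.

421 km

For the equirectangular projection with φ₀ = 0 (plate carrée), h = 1 along meridians and k = sec φ along parallels.
Along the parallel, k = sec 71.6° = 1/0.3156 = 3.168.
Map distance = 133 × 3.168 ≈ 421 km.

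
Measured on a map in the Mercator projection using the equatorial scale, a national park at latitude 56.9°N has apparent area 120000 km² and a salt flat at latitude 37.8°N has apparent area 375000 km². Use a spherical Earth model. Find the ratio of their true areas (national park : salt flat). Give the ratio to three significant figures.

0.153

On Mercator the areal scale is sec²φ, so true area = apparent × cos²φ.
True area of national park: 120000 × cos²(56.9°) = 120000 × 0.2982 = 35790 km².
True area of salt flat: 375000 × cos²(37.8°) = 375000 × 0.6243 = 234100 km².
Ratio = 35790 / 234100 ≈ 0.153.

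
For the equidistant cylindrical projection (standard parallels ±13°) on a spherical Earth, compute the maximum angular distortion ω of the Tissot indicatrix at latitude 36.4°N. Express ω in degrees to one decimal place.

In the equirectangular projection with standard parallel φ₀ = 13° (x = Rλ cos φ₀, y = Rφ), meridians are true-scale (h = 1) and the parallel scale is k = cos φ₀ / cos φ.
At 36.4°: h = 1.000, k = 1.211; principal scales a = 1.211, b = 1.000.
sin(ω/2) = (a − b)/(a + b) = 0.2106/2.211 = 0.09525, so ω = 2 arcsin(0.09525) ≈ 10.9°.

10.9°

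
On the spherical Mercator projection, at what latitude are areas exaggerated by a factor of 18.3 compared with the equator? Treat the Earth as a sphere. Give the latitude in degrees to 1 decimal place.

Mercator areal scale is sec²φ.
sec²φ = 18.3  ⇒  cos²φ = 0.05464  ⇒  cos φ = 0.2338.
φ = arccos(0.2338) ≈ 76.5°.

76.5°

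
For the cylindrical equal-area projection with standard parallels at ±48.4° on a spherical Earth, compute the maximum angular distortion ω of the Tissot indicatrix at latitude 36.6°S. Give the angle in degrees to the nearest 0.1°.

21.6°

Cylindrical equal-area (φ₀ = 48.4°): h = cos φ / cos 48.4° along meridians, k = cos 48.4° / cos φ along parallels; h·k = 1.
At 36.6°: h = 1.209, k = 0.8270; principal scales a = 1.209, b = 0.8270.
sin(ω/2) = (a − b)/(a + b) = 0.3822/2.036 = 0.1877, so ω = 2 arcsin(0.1877) ≈ 21.6°.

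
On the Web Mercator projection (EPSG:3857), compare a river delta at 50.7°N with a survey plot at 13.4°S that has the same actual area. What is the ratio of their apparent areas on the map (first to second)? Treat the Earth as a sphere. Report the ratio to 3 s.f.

On Mercator, area is exaggerated by sec²φ = 1/cos²φ.
At 50.7°: sec²(50.7°) = 1/0.6334² = 2.493.
At 13.4°: sec²(13.4°) = 1/0.9728² = 1.057.
Ratio = 2.493/1.057 = cos²(13.4°)/cos²(50.7°) ≈ 2.36.

2.36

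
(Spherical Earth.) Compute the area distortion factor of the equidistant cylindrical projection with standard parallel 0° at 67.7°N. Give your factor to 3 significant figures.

2.64

For the equirectangular projection with φ₀ = 0 (plate carrée), h = 1 along meridians and k = sec φ along parallels.
Areal scale = h·k = 1 × sec φ; at 67.7°, h = 1.000, k = 2.635, so h·k = 2.635.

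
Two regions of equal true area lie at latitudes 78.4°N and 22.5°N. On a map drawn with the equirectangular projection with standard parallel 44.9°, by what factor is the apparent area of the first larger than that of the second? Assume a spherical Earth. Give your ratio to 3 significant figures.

In the equirectangular projection with standard parallel φ₀ = 44.9° (x = Rλ cos φ₀, y = Rφ), meridians are true-scale (h = 1) and the parallel scale is k = cos φ₀ / cos φ.
Areal scale at 78.4°: h·k = 1.000 × 3.523 = 3.523.
Areal scale at 22.5°: h·k = 1.000 × 0.7667 = 0.7667.
Ratio = 3.523/0.7667 ≈ 4.59.

4.59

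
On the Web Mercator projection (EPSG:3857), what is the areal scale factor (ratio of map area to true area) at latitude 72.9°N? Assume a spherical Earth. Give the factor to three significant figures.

Mercator is conformal, so the point scale is isotropic: h = k = sec φ = 1/cos φ.
Areal scale = k² = sec²φ = 1/cos²(72.9°) = 1/0.2940² = 11.57.

11.6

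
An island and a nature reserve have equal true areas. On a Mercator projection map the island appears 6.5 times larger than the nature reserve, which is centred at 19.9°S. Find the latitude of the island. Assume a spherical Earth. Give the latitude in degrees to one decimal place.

68.4°

Mercator areal scale is sec²φ, so apparent-area ratio = sec²φ₁ / sec²φ₂ = cos²φ₂ / cos²φ₁.
cos²φ₂ / cos²φ₁ = 6.5  ⇒  cos φ₁ = cos 19.9° / √6.5 = 0.9403/2.550 = 0.3688.
φ₁ = arccos(0.3688) ≈ 68.4°.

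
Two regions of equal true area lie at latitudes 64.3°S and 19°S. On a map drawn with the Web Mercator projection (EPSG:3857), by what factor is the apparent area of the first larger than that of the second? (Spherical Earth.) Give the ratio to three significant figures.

4.75

Mercator areal scale is sec²φ.
At 64.3°: sec²(64.3°) = 1/0.4337² = 5.317.
At 19°: sec²(19°) = 1/0.9455² = 1.119.
Ratio = 5.317/1.119 = cos²(19°)/cos²(64.3°) ≈ 4.75.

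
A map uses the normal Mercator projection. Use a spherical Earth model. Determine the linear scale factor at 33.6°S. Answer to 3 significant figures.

1.20

For Mercator, h = k = sec φ (a conformal cylindrical projection has a single point scale, 1/cos φ).
k = 1/cos 33.6° = 1/0.8329 = 1.201.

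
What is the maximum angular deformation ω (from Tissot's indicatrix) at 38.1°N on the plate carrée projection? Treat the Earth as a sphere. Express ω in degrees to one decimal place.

In the plate carrée (x = Rλ, y = Rφ), meridians are true-scale (h = 1) and parallels are stretched by k = sec φ.
At 38.1°: h = 1.000, k = 1.271; principal scales a = 1.271, b = 1.000.
sin(ω/2) = (a − b)/(a + b) = 0.2708/2.271 = 0.1192, so ω = 2 arcsin(0.1192) ≈ 13.7°.

13.7°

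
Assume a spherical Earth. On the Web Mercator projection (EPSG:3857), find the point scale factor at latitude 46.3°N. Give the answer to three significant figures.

1.45

Mercator is conformal, so the point scale is isotropic: h = k = sec φ = 1/cos φ.
k = 1/cos 46.3° = 1/0.6909 = 1.447.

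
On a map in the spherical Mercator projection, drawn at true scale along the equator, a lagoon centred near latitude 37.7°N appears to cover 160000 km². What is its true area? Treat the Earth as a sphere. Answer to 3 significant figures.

The Mercator projection is conformal; its linear scale factor is the same in every direction and equals sec φ = 1/cos φ.
Areal scale = k² = sec²φ = 1/cos²(37.7°) = 1/0.7912² = 1.597.
True area = apparent / (areal scale) = 160000 / 1.597 ≈ 100000 km².

100000 km²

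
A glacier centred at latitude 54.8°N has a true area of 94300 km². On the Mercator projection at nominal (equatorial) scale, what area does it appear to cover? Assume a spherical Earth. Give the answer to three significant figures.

284000 km²

Mercator is conformal, so the point scale is isotropic: h = k = sec φ = 1/cos φ.
Areal scale = k² = sec²φ = 1/cos²(54.8°) = 1/0.5764² = 3.010.
Apparent area = 94300 × 3.010 ≈ 284000 km².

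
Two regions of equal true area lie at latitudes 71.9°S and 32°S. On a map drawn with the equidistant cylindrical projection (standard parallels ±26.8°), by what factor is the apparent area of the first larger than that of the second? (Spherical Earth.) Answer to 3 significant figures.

2.73

In the equirectangular projection with standard parallel φ₀ = 26.8° (x = Rλ cos φ₀, y = Rφ), meridians are true-scale (h = 1) and the parallel scale is k = cos φ₀ / cos φ.
Areal scale at 71.9°: h·k = 1.000 × 2.873 = 2.873.
Areal scale at 32°: h·k = 1.000 × 1.053 = 1.053.
Ratio = 2.873/1.053 ≈ 2.73.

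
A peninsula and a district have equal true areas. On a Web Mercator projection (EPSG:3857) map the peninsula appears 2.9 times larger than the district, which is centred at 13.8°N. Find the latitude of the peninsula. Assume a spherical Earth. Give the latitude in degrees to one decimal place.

Mercator areal scale is sec²φ, so apparent-area ratio = sec²φ₁ / sec²φ₂ = cos²φ₂ / cos²φ₁.
cos²φ₂ / cos²φ₁ = 2.9  ⇒  cos φ₁ = cos 13.8° / √2.9 = 0.9711/1.703 = 0.5703.
φ₁ = arccos(0.5703) ≈ 55.2°.

55.2°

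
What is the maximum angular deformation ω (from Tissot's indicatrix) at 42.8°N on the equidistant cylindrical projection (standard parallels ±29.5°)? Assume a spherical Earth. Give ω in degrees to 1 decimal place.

In the equirectangular projection with standard parallel φ₀ = 29.5° (x = Rλ cos φ₀, y = Rφ), meridians are true-scale (h = 1) and the parallel scale is k = cos φ₀ / cos φ.
At 42.8°: h = 1.000, k = 1.186; principal scales a = 1.186, b = 1.000.
sin(ω/2) = (a − b)/(a + b) = 0.1862/2.186 = 0.08517, so ω = 2 arcsin(0.08517) ≈ 9.8°.

9.8°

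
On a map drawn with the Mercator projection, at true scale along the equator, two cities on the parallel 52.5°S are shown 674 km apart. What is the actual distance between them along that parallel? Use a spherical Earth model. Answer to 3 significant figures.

For Mercator, h = k = sec φ (a conformal cylindrical projection has a single point scale, 1/cos φ).
Along the parallel at 52.5°, map distances are exaggerated by k = sec 52.5° = 1.643.
True distance = 674 / 1.643 = 674 × cos 52.5° ≈ 410 km.

410 km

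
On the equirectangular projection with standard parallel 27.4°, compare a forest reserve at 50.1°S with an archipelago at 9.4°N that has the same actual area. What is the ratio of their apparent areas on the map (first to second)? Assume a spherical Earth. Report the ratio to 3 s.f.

The equidistant cylindrical projection with φ₀ = 27.4° has h = 1 (meridians true) and k = cos φ₀ / cos φ along parallels.
Areal scale at 50.1°: h·k = 1.000 × 1.384 = 1.384.
Areal scale at 9.4°: h·k = 1.000 × 0.8999 = 0.8999.
Ratio = 1.384/0.8999 ≈ 1.54.

1.54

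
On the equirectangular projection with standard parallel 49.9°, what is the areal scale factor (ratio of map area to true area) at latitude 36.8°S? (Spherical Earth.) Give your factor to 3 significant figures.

0.804

In the equirectangular projection with standard parallel φ₀ = 49.9° (x = Rλ cos φ₀, y = Rφ), meridians are true-scale (h = 1) and the parallel scale is k = cos φ₀ / cos φ.
Areal scale = h·k = 1 × cos φ₀ / cos φ; at 36.8°, h = 1.000, k = 0.8044, so h·k = 0.8044.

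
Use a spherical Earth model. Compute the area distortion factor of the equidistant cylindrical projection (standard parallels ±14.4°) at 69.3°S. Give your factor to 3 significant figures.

In the equirectangular projection with standard parallel φ₀ = 14.4° (x = Rλ cos φ₀, y = Rφ), meridians are true-scale (h = 1) and the parallel scale is k = cos φ₀ / cos φ.
Areal scale = h·k = 1 × cos φ₀ / cos φ; at 69.3°, h = 1.000, k = 2.740, so h·k = 2.740.

2.74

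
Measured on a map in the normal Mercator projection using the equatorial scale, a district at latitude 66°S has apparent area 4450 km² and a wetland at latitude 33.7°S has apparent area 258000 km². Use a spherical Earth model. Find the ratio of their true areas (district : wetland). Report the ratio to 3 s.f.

0.00412

Mercator's areal exaggeration is sec²φ; hence true area = (apparent area) · cos²φ.
True area of district: 4450 × cos²(66°) = 4450 × 0.1654 = 736.2 km².
True area of wetland: 258000 × cos²(33.7°) = 258000 × 0.6921 = 178600 km².
Ratio = 736.2 / 178600 ≈ 0.00412.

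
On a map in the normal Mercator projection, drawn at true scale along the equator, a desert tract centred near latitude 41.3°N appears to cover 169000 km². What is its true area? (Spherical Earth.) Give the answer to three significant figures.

Mercator is conformal, so the point scale is isotropic: h = k = sec φ = 1/cos φ.
Areal scale = k² = sec²φ = 1/cos²(41.3°) = 1/0.7513² = 1.772.
True area = apparent / (areal scale) = 169000 / 1.772 ≈ 95400 km².

95400 km²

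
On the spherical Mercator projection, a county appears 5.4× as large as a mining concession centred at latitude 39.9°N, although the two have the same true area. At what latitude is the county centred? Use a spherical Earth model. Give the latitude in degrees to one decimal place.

70.7°

On Mercator, (apparent₁)/(apparent₂) = sec²φ₁ / sec²φ₂ when true areas are equal.
cos²φ₂ / cos²φ₁ = 5.4  ⇒  cos φ₁ = cos 39.9° / √5.4 = 0.7672/2.324 = 0.3301.
φ₁ = arccos(0.3301) ≈ 70.7°.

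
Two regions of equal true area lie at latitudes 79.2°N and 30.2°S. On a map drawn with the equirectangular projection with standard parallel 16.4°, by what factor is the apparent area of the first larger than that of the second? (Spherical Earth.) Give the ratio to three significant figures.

With standard parallel φ₀ = 16.4°, the equirectangular projection gives x = Rλ cos φ₀, y = Rφ, so h = 1 and k = cos 16.4° / cos φ.
Areal scale at 79.2°: h·k = 1.000 × 5.120 = 5.120.
Areal scale at 30.2°: h·k = 1.000 × 1.110 = 1.110.
Ratio = 5.120/1.110 ≈ 4.61.

4.61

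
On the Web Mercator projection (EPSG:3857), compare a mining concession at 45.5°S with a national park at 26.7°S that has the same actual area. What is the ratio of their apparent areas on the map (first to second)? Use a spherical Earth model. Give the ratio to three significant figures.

1.62

Mercator areal scale is sec²φ.
At 45.5°: sec²(45.5°) = 1/0.7009² = 2.036.
At 26.7°: sec²(26.7°) = 1/0.8934² = 1.253.
Ratio = 2.036/1.253 = cos²(26.7°)/cos²(45.5°) ≈ 1.62.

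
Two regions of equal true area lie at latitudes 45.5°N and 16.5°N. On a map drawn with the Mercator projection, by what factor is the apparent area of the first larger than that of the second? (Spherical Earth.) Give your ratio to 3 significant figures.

Mercator is conformal with k = sec φ, so areal scale = k² = sec²φ.
At 45.5°: sec²(45.5°) = 1/0.7009² = 2.036.
At 16.5°: sec²(16.5°) = 1/0.9588² = 1.088.
Ratio = 2.036/1.088 = cos²(16.5°)/cos²(45.5°) ≈ 1.87.

1.87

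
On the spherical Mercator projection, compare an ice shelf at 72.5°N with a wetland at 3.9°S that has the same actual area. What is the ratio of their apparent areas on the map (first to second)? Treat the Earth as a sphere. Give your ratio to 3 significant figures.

11.0

Mercator areal scale is sec²φ.
At 72.5°: sec²(72.5°) = 1/0.3007² = 11.06.
At 3.9°: sec²(3.9°) = 1/0.9977² = 1.005.
Ratio = 11.06/1.005 = cos²(3.9°)/cos²(72.5°) ≈ 11.0.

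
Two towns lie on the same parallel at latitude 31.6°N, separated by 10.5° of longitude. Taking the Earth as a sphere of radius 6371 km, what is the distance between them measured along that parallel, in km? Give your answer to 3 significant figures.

Arc length along a parallel = R cos φ · Δλ (with Δλ in radians).
= 6371 × cos 31.6° × (10.5° × π/180) = 6371 × 0.8517 × 0.1833 ≈ 994 km.

994 km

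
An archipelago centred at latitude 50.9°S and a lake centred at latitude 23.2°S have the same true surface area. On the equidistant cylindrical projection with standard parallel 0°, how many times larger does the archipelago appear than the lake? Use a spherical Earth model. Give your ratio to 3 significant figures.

Plate carrée maps x = Rλ, y = Rφ. The meridian scale is h = 1 and the parallel scale is k = 1/cos φ = sec φ.
Areal scale at 50.9°: h·k = 1.000 × 1.586 = 1.586.
Areal scale at 23.2°: h·k = 1.000 × 1.088 = 1.088.
Ratio = 1.586/1.088 ≈ 1.46.

1.46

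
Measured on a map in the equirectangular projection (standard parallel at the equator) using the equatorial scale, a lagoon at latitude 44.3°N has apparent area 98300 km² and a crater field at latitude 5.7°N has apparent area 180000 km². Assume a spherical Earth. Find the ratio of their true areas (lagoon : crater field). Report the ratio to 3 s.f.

0.393

On the plate carrée, areal scale = h·k = 1 × sec φ, so true area = apparent × cos φ.
True area of lagoon: 98300 × cos(44.3°) = 98300 × 0.7157 = 70350 km².
True area of crater field: 180000 × cos(5.7°) = 180000 × 0.9951 = 179100 km².
Ratio = 70350 / 179100 ≈ 0.393.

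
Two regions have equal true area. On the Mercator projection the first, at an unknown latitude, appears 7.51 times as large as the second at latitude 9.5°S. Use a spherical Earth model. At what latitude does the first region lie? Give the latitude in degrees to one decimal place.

Mercator areal scale is sec²φ, so apparent-area ratio = sec²φ₁ / sec²φ₂ = cos²φ₂ / cos²φ₁.
cos²φ₂ / cos²φ₁ = 7.51  ⇒  cos φ₁ = cos 9.5° / √7.51 = 0.9863/2.740 = 0.3599.
φ₁ = arccos(0.3599) ≈ 68.9°.

68.9°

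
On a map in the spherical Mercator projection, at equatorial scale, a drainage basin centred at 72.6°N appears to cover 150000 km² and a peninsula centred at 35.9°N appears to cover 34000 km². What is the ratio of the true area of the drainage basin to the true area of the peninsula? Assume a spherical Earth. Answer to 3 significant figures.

Since Mercator area scale is 1/cos²φ, the true area equals the apparent area multiplied by cos²φ.
True area of drainage basin: 150000 × cos²(72.6°) = 150000 × 0.08943 = 13410 km².
True area of peninsula: 34000 × cos²(35.9°) = 34000 × 0.6562 = 22310 km².
Ratio = 13410 / 22310 ≈ 0.601.

0.601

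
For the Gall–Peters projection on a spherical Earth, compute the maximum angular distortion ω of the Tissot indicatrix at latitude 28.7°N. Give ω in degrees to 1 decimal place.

Gall–Peters is a cylindrical equal-area projection with standard parallels at ±45°. A cylindrical equal-area projection with standard parallel φ₀ has meridian scale h = cos φ / cos φ₀ and parallel scale k = cos φ₀ / cos φ (so areas are preserved, h·k = 1).
At 28.7°: h = 1.240, k = 0.8061; principal scales a = 1.240, b = 0.8061.
sin(ω/2) = (a − b)/(a + b) = 0.4343/2.047 = 0.2122, so ω = 2 arcsin(0.2122) ≈ 24.5°.

24.5°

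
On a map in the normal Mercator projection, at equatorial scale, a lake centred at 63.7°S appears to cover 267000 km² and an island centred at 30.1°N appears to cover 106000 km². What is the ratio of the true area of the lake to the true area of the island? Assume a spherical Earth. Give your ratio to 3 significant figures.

0.661

Since Mercator area scale is 1/cos²φ, the true area equals the apparent area multiplied by cos²φ.
True area of lake: 267000 × cos²(63.7°) = 267000 × 0.1963 = 52420 km².
True area of island: 106000 × cos²(30.1°) = 106000 × 0.7485 = 79340 km².
Ratio = 52420 / 79340 ≈ 0.661.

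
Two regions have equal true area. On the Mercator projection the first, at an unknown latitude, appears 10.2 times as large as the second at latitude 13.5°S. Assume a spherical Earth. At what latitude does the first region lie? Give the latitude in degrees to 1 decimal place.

72.3°

On Mercator, (apparent₁)/(apparent₂) = sec²φ₁ / sec²φ₂ when true areas are equal.
cos²φ₂ / cos²φ₁ = 10.2  ⇒  cos φ₁ = cos 13.5° / √10.2 = 0.9724/3.194 = 0.3045.
φ₁ = arccos(0.3045) ≈ 72.3°.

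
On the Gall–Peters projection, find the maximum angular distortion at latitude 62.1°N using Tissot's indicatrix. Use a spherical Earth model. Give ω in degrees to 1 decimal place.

Gall–Peters is a cylindrical equal-area projection with standard parallels at ±45°. A cylindrical equal-area projection with standard parallel φ₀ has meridian scale h = cos φ / cos φ₀ and parallel scale k = cos φ₀ / cos φ (so areas are preserved, h·k = 1).
At 62.1°: h = 0.6618, k = 1.511; principal scales a = 1.511, b = 0.6618.
sin(ω/2) = (a − b)/(a + b) = 0.8494/2.173 = 0.3909, so ω = 2 arcsin(0.3909) ≈ 46.0°.

46.0°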